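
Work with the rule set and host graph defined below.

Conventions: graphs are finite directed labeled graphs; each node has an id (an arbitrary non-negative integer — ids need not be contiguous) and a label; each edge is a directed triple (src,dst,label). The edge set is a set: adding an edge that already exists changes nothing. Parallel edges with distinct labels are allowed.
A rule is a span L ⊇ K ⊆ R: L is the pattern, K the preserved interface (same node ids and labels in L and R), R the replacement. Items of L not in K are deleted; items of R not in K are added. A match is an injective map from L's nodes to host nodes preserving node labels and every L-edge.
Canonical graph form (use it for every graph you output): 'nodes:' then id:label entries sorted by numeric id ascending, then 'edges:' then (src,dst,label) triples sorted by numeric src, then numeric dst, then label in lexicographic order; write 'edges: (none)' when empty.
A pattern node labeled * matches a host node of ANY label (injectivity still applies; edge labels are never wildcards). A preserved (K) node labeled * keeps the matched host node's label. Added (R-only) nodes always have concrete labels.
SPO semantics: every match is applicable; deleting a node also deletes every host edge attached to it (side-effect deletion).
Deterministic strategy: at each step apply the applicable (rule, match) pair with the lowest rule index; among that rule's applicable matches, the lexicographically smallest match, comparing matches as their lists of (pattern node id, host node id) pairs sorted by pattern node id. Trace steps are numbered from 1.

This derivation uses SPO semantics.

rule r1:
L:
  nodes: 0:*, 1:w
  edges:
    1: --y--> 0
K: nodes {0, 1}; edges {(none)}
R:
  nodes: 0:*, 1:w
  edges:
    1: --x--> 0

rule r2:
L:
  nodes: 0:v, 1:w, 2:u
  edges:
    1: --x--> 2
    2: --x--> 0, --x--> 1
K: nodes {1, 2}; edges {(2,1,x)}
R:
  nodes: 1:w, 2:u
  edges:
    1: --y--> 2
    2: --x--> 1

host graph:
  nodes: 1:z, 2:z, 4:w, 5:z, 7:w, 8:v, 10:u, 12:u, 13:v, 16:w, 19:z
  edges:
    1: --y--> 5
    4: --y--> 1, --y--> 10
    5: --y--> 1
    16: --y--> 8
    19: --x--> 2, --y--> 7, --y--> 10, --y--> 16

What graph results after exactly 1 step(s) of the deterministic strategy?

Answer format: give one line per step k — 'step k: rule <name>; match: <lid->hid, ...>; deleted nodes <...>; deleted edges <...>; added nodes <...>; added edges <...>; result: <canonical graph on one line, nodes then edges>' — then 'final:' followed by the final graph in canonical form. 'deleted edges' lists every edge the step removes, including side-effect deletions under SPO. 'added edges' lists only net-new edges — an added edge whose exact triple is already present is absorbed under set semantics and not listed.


step 1: rule r1; match: 0->1, 1->4; deleted nodes (none); deleted edges (4,1,y); added nodes (none); added edges (4,1,x); result: nodes: 1:z, 2:z, 4:w, 5:z, 7:w, 8:v, 10:u, 12:u, 13:v, 16:w, 19:z edges: (1,5,y); (4,1,x); (4,10,y); (5,1,y); (16,8,y); (19,2,x); (19,7,y); (19,10,y); (19,16,y)
final:
nodes: 1:z, 2:z, 4:w, 5:z, 7:w, 8:v, 10:u, 12:u, 13:v, 16:w, 19:z
edges: (1,5,y); (4,1,x); (4,10,y); (5,1,y); (16,8,y); (19,2,x); (19,7,y); (19,10,y); (19,16,y)


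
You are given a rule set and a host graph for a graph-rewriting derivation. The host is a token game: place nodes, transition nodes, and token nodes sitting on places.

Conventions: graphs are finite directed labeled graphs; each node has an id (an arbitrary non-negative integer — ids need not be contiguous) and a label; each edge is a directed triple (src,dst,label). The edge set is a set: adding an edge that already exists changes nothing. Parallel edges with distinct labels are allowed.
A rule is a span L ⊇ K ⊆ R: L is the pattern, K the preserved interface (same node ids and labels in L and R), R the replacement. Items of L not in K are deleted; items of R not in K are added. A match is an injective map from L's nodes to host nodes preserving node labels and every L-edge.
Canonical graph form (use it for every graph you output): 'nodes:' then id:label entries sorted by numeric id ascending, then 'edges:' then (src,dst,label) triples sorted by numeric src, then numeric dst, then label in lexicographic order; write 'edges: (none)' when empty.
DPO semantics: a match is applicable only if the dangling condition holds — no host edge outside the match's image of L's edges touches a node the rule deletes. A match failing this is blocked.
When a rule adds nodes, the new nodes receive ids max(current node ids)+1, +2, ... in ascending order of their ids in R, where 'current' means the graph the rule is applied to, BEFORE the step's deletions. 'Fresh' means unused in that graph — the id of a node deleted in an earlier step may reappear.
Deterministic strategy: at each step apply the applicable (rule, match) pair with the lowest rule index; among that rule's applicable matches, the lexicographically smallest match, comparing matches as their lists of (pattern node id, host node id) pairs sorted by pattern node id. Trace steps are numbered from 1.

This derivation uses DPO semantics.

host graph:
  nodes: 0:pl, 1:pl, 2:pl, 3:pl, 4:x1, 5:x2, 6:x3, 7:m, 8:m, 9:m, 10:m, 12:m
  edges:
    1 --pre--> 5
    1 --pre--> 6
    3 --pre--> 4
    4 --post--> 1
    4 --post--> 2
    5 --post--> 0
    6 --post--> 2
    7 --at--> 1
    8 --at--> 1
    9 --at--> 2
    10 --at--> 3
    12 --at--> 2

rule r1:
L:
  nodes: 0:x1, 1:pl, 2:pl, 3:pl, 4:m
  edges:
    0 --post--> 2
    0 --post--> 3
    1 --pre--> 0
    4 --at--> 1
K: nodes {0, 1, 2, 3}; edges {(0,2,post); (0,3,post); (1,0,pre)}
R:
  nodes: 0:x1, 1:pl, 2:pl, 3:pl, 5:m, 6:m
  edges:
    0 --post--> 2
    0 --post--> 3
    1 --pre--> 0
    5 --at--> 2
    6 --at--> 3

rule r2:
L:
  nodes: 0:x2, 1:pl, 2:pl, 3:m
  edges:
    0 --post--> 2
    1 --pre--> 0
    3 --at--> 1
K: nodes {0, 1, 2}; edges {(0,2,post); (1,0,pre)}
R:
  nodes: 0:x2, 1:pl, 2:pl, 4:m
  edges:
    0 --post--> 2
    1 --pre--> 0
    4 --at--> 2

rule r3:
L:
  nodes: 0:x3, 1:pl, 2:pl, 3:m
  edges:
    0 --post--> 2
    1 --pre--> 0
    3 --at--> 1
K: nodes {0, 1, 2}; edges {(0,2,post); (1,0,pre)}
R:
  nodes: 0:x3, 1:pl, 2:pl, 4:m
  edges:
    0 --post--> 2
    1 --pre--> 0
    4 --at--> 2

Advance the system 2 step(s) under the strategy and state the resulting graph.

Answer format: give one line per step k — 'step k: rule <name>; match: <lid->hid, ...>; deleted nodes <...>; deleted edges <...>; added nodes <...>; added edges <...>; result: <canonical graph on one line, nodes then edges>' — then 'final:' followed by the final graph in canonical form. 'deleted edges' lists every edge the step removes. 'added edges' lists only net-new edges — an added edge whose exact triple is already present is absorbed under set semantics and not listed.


step 1: rule r1; match: 0->4, 1->3, 2->1, 3->2, 4->10; deleted nodes 10; deleted edges (10,3,at); added nodes 13, 14; added edges (13,1,at); (14,2,at); result: nodes: 0:pl, 1:pl, 2:pl, 3:pl, 4:x1, 5:x2, 6:x3, 7:m, 8:m, 9:m, 12:m, 13:m, 14:m edges: (1,5,pre); (1,6,pre); (3,4,pre); (4,1,post); (4,2,post); (5,0,post); (6,2,post); (7,1,at); (8,1,at); (9,2,at); (12,2,at); (13,1,at); (14,2,at)
step 2: rule r2; match: 0->5, 1->1, 2->0, 3->7; deleted nodes 7; deleted edges (7,1,at); added nodes 15; added edges (15,0,at); result: nodes: 0:pl, 1:pl, 2:pl, 3:pl, 4:x1, 5:x2, 6:x3, 8:m, 9:m, 12:m, 13:m, 14:m, 15:m edges: (1,5,pre); (1,6,pre); (3,4,pre); (4,1,post); (4,2,post); (5,0,post); (6,2,post); (8,1,at); (9,2,at); (12,2,at); (13,1,at); (14,2,at); (15,0,at)
final:
nodes: 0:pl, 1:pl, 2:pl, 3:pl, 4:x1, 5:x2, 6:x3, 8:m, 9:m, 12:m, 13:m, 14:m, 15:m
edges: (1,5,pre); (1,6,pre); (3,4,pre); (4,1,post); (4,2,post); (5,0,post); (6,2,post); (8,1,at); (9,2,at); (12,2,at); (13,1,at); (14,2,at); (15,0,at)


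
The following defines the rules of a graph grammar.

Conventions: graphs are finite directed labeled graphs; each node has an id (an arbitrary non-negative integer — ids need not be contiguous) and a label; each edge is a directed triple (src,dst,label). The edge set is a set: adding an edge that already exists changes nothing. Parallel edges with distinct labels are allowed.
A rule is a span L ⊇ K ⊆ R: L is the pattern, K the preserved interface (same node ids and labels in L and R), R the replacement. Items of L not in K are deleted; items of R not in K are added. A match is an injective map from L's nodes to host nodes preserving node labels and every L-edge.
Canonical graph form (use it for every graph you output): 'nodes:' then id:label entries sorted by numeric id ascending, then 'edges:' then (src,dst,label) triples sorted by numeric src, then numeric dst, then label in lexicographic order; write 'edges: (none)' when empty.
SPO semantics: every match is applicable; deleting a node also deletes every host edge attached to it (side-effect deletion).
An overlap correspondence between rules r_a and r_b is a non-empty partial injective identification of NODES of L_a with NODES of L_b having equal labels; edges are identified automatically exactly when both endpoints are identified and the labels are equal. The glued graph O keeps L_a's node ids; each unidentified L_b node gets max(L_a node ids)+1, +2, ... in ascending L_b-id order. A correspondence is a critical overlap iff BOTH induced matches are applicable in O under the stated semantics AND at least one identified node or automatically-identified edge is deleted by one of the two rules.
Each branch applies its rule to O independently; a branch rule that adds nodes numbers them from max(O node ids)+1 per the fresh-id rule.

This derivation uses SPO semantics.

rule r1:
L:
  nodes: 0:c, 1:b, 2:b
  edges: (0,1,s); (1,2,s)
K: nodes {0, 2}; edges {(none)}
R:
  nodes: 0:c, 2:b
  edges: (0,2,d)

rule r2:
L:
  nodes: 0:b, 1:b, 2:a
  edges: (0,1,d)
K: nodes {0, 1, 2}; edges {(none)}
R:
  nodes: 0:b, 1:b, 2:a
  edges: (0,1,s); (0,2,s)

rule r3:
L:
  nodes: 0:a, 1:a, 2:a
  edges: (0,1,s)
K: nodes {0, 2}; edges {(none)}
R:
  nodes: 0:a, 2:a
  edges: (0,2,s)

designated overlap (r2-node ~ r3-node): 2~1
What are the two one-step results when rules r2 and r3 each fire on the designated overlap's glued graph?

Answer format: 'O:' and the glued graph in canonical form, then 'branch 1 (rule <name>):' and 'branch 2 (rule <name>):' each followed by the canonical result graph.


O:
nodes: 0:b, 1:b, 2:a, 3:a, 4:a
edges: (0,1,d); (3,2,s)
branch 1 (rule r2):
nodes: 0:b, 1:b, 2:a, 3:a, 4:a
edges: (0,1,s); (0,2,s); (3,2,s)
branch 2 (rule r3):
nodes: 0:b, 1:b, 3:a, 4:a
edges: (0,1,d); (3,4,s)


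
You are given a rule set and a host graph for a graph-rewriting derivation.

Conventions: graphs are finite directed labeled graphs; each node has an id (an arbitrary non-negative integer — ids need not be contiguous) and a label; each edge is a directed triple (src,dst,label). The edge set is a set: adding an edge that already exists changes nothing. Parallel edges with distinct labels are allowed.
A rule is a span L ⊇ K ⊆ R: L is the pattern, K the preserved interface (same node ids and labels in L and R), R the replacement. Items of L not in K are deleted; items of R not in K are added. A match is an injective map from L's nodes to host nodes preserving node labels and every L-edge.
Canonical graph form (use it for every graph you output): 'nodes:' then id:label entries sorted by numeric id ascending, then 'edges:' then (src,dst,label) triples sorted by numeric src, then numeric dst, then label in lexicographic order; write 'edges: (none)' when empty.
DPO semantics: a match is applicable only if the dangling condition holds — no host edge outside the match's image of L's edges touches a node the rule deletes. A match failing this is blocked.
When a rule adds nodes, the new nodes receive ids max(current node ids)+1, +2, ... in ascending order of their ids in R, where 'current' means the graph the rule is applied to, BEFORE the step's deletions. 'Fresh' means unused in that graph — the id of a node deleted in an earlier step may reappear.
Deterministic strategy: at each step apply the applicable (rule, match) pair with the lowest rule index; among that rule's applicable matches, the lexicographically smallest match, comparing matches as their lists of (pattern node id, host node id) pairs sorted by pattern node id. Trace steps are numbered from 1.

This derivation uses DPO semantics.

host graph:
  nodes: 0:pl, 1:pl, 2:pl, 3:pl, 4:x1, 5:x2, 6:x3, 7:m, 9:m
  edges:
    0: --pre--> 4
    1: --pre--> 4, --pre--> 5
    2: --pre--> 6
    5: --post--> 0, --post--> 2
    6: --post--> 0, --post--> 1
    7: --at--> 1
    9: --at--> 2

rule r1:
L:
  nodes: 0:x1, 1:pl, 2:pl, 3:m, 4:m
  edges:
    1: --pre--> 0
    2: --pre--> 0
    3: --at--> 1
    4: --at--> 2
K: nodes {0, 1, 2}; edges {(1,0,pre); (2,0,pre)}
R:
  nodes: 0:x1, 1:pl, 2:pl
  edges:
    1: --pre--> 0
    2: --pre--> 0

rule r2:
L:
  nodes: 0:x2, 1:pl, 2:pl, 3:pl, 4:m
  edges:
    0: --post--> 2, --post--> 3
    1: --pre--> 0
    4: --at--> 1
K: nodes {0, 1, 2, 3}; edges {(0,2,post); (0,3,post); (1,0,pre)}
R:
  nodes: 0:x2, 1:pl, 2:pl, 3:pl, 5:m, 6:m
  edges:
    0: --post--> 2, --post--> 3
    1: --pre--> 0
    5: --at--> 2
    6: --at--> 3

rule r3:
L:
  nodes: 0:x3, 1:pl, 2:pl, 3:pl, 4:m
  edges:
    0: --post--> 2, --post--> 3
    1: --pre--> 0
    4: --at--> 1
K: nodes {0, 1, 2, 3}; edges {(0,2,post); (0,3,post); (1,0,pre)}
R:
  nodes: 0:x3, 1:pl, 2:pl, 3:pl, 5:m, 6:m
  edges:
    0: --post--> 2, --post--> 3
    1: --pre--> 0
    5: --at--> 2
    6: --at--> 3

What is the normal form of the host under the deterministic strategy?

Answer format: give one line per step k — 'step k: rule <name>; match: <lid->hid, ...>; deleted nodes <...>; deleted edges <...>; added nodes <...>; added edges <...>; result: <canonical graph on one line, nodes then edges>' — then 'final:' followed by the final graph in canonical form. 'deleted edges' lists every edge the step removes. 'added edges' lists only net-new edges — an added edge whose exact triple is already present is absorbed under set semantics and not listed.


step 1: rule r2; match: 0->5, 1->1, 2->0, 3->2, 4->7; deleted nodes 7; deleted edges (7,1,at); added nodes 10, 11; added edges (10,0,at); (11,2,at); result: nodes: 0:pl, 1:pl, 2:pl, 3:pl, 4:x1, 5:x2, 6:x3, 9:m, 10:m, 11:m edges: (0,4,pre); (1,4,pre); (1,5,pre); (2,6,pre); (5,0,post); (5,2,post); (6,0,post); (6,1,post); (9,2,at); (10,0,at); (11,2,at)
step 2: rule r3; match: 0->6, 1->2, 2->0, 3->1, 4->9; deleted nodes 9; deleted edges (9,2,at); added nodes 12, 13; added edges (12,0,at); (13,1,at); result: nodes: 0:pl, 1:pl, 2:pl, 3:pl, 4:x1, 5:x2, 6:x3, 10:m, 11:m, 12:m, 13:m edges: (0,4,pre); (1,4,pre); (1,5,pre); (2,6,pre); (5,0,post); (5,2,post); (6,0,post); (6,1,post); (10,0,at); (11,2,at); (12,0,at); (13,1,at)
step 3: rule r1; match: 0->4, 1->0, 2->1, 3->10, 4->13; deleted nodes 10, 13; deleted edges (10,0,at); (13,1,at); added nodes (none); added edges (none); result: nodes: 0:pl, 1:pl, 2:pl, 3:pl, 4:x1, 5:x2, 6:x3, 11:m, 12:m edges: (0,4,pre); (1,4,pre); (1,5,pre); (2,6,pre); (5,0,post); (5,2,post); (6,0,post); (6,1,post); (11,2,at); (12,0,at)
step 4: rule r3; match: 0->6, 1->2, 2->0, 3->1, 4->11; deleted nodes 11; deleted edges (11,2,at); added nodes 13, 14; added edges (13,0,at); (14,1,at); result: nodes: 0:pl, 1:pl, 2:pl, 3:pl, 4:x1, 5:x2, 6:x3, 12:m, 13:m, 14:m edges: (0,4,pre); (1,4,pre); (1,5,pre); (2,6,pre); (5,0,post); (5,2,post); (6,0,post); (6,1,post); (12,0,at); (13,0,at); (14,1,at)
step 5: rule r1; match: 0->4, 1->0, 2->1, 3->12, 4->14; deleted nodes 12, 14; deleted edges (12,0,at); (14,1,at); added nodes (none); added edges (none); result: nodes: 0:pl, 1:pl, 2:pl, 3:pl, 4:x1, 5:x2, 6:x3, 13:m edges: (0,4,pre); (1,4,pre); (1,5,pre); (2,6,pre); (5,0,post); (5,2,post); (6,0,post); (6,1,post); (13,0,at)
final:
nodes: 0:pl, 1:pl, 2:pl, 3:pl, 4:x1, 5:x2, 6:x3, 13:m
edges: (0,4,pre); (1,4,pre); (1,5,pre); (2,6,pre); (5,0,post); (5,2,post); (6,0,post); (6,1,post); (13,0,at)


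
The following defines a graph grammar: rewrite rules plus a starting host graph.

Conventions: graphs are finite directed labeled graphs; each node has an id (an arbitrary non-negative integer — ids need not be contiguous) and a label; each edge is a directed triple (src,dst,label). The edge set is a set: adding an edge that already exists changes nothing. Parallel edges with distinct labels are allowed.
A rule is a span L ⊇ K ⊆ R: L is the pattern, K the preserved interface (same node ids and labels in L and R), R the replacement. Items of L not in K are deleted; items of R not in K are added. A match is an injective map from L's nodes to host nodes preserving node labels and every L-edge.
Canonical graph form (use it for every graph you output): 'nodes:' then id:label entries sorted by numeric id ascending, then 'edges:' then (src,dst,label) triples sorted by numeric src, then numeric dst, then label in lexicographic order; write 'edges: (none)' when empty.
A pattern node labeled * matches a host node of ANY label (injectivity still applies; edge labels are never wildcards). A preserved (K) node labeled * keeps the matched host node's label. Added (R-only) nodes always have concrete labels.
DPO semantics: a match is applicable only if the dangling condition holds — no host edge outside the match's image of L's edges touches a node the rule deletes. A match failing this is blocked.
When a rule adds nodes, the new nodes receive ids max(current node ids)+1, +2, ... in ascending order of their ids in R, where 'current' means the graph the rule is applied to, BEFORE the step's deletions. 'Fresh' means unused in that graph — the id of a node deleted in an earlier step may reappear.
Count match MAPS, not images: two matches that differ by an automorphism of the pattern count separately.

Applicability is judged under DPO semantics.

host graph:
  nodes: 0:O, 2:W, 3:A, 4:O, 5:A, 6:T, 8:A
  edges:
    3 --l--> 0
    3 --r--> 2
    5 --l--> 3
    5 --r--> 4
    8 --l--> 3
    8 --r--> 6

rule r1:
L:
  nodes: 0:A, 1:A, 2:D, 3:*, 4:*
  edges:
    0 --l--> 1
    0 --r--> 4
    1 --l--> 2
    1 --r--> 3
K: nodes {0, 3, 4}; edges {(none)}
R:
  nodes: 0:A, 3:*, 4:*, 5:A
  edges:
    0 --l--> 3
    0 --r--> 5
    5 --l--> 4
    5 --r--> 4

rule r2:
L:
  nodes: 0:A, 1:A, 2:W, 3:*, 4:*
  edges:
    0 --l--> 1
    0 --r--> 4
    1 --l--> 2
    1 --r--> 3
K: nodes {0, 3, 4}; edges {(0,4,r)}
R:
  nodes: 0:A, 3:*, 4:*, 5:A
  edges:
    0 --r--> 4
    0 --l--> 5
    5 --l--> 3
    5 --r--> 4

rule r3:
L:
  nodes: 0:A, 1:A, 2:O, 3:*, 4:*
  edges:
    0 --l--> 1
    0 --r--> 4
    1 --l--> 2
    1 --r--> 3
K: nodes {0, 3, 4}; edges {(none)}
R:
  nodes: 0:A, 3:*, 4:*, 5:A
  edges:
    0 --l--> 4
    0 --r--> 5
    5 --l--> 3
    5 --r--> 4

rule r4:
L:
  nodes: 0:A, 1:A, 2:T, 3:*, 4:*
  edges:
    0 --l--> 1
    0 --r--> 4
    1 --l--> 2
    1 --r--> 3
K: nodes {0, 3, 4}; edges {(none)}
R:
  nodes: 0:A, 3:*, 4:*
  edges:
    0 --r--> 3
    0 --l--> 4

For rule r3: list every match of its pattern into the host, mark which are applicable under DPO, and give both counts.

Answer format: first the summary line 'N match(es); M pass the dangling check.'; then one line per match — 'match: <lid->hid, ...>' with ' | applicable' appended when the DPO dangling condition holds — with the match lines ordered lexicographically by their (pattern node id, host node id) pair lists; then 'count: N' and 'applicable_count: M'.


2 match(es); 0 pass the dangling check.
match: 0->5, 1->3, 2->0, 3->2, 4->4
match: 0->8, 1->3, 2->0, 3->2, 4->6
count: 2
applicable_count: 0


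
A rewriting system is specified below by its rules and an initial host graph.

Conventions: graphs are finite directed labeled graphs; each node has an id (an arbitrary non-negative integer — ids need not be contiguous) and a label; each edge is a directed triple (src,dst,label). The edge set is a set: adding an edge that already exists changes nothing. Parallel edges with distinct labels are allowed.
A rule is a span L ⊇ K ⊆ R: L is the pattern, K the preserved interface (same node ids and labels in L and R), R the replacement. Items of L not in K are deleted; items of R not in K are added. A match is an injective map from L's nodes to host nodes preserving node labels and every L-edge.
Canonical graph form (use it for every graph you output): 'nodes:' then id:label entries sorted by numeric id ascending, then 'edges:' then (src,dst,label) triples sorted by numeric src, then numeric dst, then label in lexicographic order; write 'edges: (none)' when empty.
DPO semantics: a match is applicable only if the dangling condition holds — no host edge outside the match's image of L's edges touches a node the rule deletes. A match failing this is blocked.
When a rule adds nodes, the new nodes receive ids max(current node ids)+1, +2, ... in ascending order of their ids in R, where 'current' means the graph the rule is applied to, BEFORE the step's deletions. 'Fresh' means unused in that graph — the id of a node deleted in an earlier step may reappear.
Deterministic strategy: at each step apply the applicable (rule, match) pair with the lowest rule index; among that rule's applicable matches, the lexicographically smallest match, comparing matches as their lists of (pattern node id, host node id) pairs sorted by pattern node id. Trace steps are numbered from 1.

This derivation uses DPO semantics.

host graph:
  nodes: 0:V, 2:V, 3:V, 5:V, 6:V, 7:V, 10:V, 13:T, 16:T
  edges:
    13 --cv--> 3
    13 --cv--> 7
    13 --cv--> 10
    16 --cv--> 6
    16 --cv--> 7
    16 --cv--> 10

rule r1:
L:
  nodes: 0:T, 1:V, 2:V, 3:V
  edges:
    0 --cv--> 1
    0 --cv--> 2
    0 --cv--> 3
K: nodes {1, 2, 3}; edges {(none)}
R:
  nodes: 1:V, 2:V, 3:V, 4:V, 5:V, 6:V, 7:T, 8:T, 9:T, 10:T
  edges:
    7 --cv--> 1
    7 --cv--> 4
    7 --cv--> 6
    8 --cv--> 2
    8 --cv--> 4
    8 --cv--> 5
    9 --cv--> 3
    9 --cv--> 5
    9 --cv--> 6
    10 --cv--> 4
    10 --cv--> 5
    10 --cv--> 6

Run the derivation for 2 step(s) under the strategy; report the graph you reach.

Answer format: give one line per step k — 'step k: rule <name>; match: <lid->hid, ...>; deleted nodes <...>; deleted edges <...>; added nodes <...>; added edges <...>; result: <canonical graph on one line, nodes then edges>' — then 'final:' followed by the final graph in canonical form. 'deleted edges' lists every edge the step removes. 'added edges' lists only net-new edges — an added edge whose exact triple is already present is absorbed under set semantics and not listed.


step 1: rule r1; match: 0->13, 1->3, 2->7, 3->10; deleted nodes 13; deleted edges (13,3,cv); (13,7,cv); (13,10,cv); added nodes 17, 18, 19, 20, 21, 22, 23; added edges (20,3,cv); (20,17,cv); (20,19,cv); (21,7,cv); (21,17,cv); (21,18,cv); (22,10,cv); (22,18,cv); (22,19,cv); (23,17,cv); (23,18,cv); (23,19,cv); result: nodes: 0:V, 2:V, 3:V, 5:V, 6:V, 7:V, 10:V, 16:T, 17:V, 18:V, 19:V, 20:T, 21:T, 22:T, 23:T edges: (16,6,cv); (16,7,cv); (16,10,cv); (20,3,cv); (20,17,cv); (20,19,cv); (21,7,cv); (21,17,cv); (21,18,cv); (22,10,cv); (22,18,cv); (22,19,cv); (23,17,cv); (23,18,cv); (23,19,cv)
step 2: rule r1; match: 0->16, 1->6, 2->7, 3->10; deleted nodes 16; deleted edges (16,6,cv); (16,7,cv); (16,10,cv); added nodes 24, 25, 26, 27, 28, 29, 30; added edges (27,6,cv); (27,24,cv); (27,26,cv); (28,7,cv); (28,24,cv); (28,25,cv); (29,10,cv); (29,25,cv); (29,26,cv); (30,24,cv); (30,25,cv); (30,26,cv); result: nodes: 0:V, 2:V, 3:V, 5:V, 6:V, 7:V, 10:V, 17:V, 18:V, 19:V, 20:T, 21:T, 22:T, 23:T, 24:V, 25:V, 26:V, 27:T, 28:T, 29:T, 30:T edges: (20,3,cv); (20,17,cv); (20,19,cv); (21,7,cv); (21,17,cv); (21,18,cv); (22,10,cv); (22,18,cv); (22,19,cv); (23,17,cv); (23,18,cv); (23,19,cv); (27,6,cv); (27,24,cv); (27,26,cv); (28,7,cv); (28,24,cv); (28,25,cv); (29,10,cv); (29,25,cv); (29,26,cv); (30,24,cv); (30,25,cv); (30,26,cv)
final:
nodes: 0:V, 2:V, 3:V, 5:V, 6:V, 7:V, 10:V, 17:V, 18:V, 19:V, 20:T, 21:T, 22:T, 23:T, 24:V, 25:V, 26:V, 27:T, 28:T, 29:T, 30:T
edges: (20,3,cv); (20,17,cv); (20,19,cv); (21,7,cv); (21,17,cv); (21,18,cv); (22,10,cv); (22,18,cv); (22,19,cv); (23,17,cv); (23,18,cv); (23,19,cv); (27,6,cv); (27,24,cv); (27,26,cv); (28,7,cv); (28,24,cv); (28,25,cv); (29,10,cv); (29,25,cv); (29,26,cv); (30,24,cv); (30,25,cv); (30,26,cv)


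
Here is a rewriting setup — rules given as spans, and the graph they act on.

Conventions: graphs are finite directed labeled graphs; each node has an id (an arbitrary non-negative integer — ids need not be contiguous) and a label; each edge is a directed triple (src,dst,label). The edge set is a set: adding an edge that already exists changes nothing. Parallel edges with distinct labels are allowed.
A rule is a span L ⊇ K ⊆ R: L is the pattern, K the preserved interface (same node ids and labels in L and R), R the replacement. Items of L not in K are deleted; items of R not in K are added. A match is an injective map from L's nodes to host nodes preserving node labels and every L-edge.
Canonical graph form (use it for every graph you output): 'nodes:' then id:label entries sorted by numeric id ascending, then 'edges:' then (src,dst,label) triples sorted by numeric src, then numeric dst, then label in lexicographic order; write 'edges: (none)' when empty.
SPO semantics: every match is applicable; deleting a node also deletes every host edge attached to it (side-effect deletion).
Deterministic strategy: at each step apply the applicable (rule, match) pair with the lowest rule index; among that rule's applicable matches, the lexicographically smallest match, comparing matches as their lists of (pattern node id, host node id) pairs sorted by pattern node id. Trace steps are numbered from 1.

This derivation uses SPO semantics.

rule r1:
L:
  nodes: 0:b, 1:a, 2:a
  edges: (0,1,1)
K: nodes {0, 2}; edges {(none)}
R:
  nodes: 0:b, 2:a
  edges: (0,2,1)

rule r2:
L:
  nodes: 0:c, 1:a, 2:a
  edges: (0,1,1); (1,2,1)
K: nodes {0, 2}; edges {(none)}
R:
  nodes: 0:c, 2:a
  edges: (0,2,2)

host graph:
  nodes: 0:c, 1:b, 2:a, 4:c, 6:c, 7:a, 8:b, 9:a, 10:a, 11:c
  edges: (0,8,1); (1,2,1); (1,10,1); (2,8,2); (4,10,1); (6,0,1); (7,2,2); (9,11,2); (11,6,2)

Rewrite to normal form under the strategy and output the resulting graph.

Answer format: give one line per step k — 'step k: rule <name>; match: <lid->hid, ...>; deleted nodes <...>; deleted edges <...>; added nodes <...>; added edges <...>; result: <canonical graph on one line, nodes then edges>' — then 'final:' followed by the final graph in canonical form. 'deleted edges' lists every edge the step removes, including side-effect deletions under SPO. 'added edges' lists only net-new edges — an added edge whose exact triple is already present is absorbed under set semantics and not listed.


step 1: rule r1; match: 0->1, 1->2, 2->7; deleted nodes 2; deleted edges (1,2,1); (2,8,2); (7,2,2); added nodes (none); added edges (1,7,1); result: nodes: 0:c, 1:b, 4:c, 6:c, 7:a, 8:b, 9:a, 10:a, 11:c edges: (0,8,1); (1,7,1); (1,10,1); (4,10,1); (6,0,1); (9,11,2); (11,6,2)
step 2: rule r1; match: 0->1, 1->7, 2->9; deleted nodes 7; deleted edges (1,7,1); added nodes (none); added edges (1,9,1); result: nodes: 0:c, 1:b, 4:c, 6:c, 8:b, 9:a, 10:a, 11:c edges: (0,8,1); (1,9,1); (1,10,1); (4,10,1); (6,0,1); (9,11,2); (11,6,2)
step 3: rule r1; match: 0->1, 1->9, 2->10; deleted nodes 9; deleted edges (1,9,1); (9,11,2); added nodes (none); added edges (none); result: nodes: 0:c, 1:b, 4:c, 6:c, 8:b, 10:a, 11:c edges: (0,8,1); (1,10,1); (4,10,1); (6,0,1); (11,6,2)
final:
nodes: 0:c, 1:b, 4:c, 6:c, 8:b, 10:a, 11:c
edges: (0,8,1); (1,10,1); (4,10,1); (6,0,1); (11,6,2)


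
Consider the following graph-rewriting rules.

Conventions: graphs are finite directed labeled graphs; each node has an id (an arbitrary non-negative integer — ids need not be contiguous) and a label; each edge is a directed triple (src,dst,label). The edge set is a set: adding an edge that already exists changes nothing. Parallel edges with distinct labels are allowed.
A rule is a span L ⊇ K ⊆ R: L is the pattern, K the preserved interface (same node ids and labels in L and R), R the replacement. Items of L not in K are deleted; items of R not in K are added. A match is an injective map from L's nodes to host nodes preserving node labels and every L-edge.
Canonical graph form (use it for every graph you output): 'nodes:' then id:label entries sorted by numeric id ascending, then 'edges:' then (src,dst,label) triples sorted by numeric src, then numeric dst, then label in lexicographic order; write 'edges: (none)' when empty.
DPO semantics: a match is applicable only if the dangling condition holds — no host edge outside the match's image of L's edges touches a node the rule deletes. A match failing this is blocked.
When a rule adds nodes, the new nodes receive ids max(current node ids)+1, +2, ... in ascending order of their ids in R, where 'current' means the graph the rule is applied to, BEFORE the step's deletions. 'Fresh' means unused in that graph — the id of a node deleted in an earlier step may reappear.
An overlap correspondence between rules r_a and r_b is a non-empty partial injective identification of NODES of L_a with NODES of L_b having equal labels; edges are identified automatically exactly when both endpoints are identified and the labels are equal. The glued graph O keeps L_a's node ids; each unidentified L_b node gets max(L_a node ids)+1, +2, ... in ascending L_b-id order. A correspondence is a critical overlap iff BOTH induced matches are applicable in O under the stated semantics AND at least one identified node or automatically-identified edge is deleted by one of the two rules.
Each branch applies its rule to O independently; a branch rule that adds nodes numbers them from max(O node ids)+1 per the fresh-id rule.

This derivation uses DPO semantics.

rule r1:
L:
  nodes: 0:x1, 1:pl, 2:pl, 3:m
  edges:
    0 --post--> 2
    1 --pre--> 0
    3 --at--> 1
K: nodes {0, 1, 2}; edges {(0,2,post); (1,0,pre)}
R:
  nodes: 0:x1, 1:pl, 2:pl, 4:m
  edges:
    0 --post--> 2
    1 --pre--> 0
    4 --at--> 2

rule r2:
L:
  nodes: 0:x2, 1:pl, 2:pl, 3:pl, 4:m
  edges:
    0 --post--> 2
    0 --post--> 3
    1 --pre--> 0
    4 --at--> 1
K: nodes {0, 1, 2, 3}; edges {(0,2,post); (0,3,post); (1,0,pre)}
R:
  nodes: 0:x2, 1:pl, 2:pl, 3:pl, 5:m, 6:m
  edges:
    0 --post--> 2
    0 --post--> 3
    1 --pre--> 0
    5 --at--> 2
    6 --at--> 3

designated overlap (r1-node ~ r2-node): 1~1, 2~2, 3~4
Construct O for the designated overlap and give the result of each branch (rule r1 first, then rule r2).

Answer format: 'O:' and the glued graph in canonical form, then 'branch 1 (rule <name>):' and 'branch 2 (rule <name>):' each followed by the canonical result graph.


O:
nodes: 0:x1, 1:pl, 2:pl, 3:m, 4:x2, 5:pl
edges: (0,2,post); (1,0,pre); (1,4,pre); (3,1,at); (4,2,post); (4,5,post)
branch 1 (rule r1):
nodes: 0:x1, 1:pl, 2:pl, 4:x2, 5:pl, 6:m
edges: (0,2,post); (1,0,pre); (1,4,pre); (4,2,post); (4,5,post); (6,2,at)
branch 2 (rule r2):
nodes: 0:x1, 1:pl, 2:pl, 4:x2, 5:pl, 6:m, 7:m
edges: (0,2,post); (1,0,pre); (1,4,pre); (4,2,post); (4,5,post); (6,2,at); (7,5,at)


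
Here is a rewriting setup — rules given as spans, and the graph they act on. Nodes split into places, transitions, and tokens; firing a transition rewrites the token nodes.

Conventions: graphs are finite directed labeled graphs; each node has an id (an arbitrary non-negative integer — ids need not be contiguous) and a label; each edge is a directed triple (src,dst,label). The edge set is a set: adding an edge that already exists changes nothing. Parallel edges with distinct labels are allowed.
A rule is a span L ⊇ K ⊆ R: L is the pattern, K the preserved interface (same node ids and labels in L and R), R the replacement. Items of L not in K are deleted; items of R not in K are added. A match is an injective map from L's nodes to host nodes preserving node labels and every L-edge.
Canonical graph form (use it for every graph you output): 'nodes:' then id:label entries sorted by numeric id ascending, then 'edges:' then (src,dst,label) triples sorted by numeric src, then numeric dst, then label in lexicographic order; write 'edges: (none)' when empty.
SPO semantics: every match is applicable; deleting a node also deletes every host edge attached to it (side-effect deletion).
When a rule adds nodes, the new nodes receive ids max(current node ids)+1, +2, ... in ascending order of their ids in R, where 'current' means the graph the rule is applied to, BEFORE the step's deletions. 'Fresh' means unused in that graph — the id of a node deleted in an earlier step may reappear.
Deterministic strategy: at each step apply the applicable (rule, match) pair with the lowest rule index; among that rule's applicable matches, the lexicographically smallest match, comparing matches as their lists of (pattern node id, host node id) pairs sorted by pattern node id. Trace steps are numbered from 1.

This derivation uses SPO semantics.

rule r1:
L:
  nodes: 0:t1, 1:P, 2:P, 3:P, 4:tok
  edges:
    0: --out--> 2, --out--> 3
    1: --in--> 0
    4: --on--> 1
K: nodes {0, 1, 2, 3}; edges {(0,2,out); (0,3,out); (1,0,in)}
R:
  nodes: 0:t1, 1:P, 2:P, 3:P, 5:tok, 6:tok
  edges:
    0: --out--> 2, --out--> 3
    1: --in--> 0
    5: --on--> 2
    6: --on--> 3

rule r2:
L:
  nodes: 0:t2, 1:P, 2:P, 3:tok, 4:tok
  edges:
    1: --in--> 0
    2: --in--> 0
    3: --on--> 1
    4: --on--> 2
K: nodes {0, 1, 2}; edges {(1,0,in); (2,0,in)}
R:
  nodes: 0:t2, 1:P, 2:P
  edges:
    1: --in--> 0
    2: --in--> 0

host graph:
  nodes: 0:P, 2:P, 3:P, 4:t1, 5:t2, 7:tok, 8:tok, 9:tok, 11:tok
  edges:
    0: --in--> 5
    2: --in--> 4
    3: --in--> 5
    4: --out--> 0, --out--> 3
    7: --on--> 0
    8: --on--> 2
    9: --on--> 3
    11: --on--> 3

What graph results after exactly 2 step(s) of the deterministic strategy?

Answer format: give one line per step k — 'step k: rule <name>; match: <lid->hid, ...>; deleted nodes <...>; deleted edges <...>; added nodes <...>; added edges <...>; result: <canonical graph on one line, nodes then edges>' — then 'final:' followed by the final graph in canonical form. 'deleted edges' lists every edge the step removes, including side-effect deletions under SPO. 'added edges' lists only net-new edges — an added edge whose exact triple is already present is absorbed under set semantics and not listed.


step 1: rule r1; match: 0->4, 1->2, 2->0, 3->3, 4->8; deleted nodes 8; deleted edges (8,2,on); added nodes 12, 13; added edges (12,0,on); (13,3,on); result: nodes: 0:P, 2:P, 3:P, 4:t1, 5:t2, 7:tok, 9:tok, 11:tok, 12:tok, 13:tok edges: (0,5,in); (2,4,in); (3,5,in); (4,0,out); (4,3,out); (7,0,on); (9,3,on); (11,3,on); (12,0,on); (13,3,on)
step 2: rule r2; match: 0->5, 1->0, 2->3, 3->7, 4->9; deleted nodes 7, 9; deleted edges (7,0,on); (9,3,on); added nodes (none); added edges (none); result: nodes: 0:P, 2:P, 3:P, 4:t1, 5:t2, 11:tok, 12:tok, 13:tok edges: (0,5,in); (2,4,in); (3,5,in); (4,0,out); (4,3,out); (11,3,on); (12,0,on); (13,3,on)
final:
nodes: 0:P, 2:P, 3:P, 4:t1, 5:t2, 11:tok, 12:tok, 13:tok
edges: (0,5,in); (2,4,in); (3,5,in); (4,0,out); (4,3,out); (11,3,on); (12,0,on); (13,3,on)


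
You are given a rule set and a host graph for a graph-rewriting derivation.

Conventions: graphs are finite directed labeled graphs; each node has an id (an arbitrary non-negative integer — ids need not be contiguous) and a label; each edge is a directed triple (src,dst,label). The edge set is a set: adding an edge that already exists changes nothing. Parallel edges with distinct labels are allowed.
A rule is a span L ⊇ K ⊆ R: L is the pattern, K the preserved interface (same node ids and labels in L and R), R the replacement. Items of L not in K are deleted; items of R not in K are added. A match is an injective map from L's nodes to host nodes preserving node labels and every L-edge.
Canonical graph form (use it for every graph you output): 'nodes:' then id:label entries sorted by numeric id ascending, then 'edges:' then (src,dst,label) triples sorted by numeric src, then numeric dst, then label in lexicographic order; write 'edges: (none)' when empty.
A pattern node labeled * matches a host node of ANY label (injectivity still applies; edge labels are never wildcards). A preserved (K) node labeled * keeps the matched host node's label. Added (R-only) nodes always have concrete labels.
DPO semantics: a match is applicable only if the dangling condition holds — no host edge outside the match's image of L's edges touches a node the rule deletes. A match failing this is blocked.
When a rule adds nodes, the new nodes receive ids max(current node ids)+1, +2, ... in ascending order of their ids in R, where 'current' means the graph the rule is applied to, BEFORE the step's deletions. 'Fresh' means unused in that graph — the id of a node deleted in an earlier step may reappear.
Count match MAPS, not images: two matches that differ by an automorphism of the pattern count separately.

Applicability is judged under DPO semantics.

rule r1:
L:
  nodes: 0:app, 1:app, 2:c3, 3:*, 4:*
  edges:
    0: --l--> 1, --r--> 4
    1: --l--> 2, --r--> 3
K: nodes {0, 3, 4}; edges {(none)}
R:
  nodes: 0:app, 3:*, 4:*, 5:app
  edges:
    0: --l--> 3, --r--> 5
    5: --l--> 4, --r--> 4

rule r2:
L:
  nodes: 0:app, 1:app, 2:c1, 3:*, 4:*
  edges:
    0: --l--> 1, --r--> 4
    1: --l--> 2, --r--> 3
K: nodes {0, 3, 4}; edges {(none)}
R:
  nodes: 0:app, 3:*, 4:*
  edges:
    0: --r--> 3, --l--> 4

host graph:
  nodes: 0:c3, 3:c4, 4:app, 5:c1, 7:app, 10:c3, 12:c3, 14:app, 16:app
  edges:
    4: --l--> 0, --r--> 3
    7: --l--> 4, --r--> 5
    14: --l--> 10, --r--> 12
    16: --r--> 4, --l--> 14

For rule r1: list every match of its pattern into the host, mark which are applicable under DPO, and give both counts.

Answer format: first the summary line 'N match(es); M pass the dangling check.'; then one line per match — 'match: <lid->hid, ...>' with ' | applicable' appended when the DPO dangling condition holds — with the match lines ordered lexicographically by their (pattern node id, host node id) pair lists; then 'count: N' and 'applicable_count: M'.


2 match(es); 1 pass the dangling check.
match: 0->7, 1->4, 2->0, 3->3, 4->5
match: 0->16, 1->14, 2->10, 3->12, 4->4 | applicable
count: 2
applicable_count: 1


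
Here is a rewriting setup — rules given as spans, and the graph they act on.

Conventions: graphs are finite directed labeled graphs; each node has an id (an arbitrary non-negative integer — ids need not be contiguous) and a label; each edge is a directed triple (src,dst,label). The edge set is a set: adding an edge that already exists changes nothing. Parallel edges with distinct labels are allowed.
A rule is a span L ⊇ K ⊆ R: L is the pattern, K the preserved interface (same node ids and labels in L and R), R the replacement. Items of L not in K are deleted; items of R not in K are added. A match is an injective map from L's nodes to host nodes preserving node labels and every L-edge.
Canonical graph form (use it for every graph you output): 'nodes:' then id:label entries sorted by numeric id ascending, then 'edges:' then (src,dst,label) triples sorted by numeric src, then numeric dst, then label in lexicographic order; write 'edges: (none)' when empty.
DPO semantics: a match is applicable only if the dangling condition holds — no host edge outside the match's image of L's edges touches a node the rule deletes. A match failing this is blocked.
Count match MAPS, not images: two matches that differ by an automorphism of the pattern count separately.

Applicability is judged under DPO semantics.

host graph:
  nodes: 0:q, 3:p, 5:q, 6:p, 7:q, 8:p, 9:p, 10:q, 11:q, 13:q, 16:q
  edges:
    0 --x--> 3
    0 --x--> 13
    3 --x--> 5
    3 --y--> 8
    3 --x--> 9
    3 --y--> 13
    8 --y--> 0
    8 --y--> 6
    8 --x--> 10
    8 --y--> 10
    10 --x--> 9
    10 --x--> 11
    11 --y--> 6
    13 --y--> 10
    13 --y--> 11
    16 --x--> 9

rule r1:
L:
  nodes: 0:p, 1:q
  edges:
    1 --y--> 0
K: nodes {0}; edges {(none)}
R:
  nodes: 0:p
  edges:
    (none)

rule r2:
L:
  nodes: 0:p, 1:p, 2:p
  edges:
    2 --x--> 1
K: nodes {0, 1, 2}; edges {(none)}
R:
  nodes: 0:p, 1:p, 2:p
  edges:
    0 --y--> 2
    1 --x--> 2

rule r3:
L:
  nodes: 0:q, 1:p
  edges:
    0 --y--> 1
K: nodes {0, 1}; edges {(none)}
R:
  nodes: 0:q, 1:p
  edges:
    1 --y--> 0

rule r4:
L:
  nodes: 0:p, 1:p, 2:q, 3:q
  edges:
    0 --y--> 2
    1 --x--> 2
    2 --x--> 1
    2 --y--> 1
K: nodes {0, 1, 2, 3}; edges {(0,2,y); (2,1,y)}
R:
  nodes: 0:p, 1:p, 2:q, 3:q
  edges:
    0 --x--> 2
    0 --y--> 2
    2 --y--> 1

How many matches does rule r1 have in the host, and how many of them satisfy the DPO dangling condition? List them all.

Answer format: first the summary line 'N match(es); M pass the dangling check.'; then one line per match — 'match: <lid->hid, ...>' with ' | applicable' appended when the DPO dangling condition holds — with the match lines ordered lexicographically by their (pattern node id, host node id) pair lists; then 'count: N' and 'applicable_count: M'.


1 match(es); 0 pass the dangling check.
match: 0->6, 1->11
count: 1
applicable_count: 0
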